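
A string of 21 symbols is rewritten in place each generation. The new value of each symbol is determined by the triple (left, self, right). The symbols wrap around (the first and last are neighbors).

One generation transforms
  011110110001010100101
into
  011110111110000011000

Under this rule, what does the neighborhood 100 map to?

1

At position 8 the neighborhood is 100; the next row has 1 there.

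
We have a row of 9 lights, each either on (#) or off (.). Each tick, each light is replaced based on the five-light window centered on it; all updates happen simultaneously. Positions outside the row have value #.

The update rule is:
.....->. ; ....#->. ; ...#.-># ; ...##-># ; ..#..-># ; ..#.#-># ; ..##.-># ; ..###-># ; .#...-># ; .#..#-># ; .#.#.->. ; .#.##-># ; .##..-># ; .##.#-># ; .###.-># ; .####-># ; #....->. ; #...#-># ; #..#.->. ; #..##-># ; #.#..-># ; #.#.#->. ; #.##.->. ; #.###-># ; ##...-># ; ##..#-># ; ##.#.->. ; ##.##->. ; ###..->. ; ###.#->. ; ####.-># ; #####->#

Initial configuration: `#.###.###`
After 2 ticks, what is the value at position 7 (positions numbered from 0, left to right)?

..##..###
#########
position 7 holds #

#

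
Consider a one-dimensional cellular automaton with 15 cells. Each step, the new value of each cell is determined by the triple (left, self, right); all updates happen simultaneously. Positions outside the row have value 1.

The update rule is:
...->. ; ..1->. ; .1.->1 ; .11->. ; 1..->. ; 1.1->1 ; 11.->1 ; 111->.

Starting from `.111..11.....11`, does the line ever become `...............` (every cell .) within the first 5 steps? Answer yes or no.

no

1..1...1.......
1..1...1.......  (fixed point — unchanged through step 5)
step 5 is 1..1...1......., still not uniform .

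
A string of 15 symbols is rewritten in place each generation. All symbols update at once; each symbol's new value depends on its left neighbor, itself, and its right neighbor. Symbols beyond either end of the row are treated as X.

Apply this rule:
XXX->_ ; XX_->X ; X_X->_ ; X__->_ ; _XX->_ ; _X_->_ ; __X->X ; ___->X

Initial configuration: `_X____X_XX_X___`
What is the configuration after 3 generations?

__X_X___X_X_X_X

___XXX___X___XX
_XX__X_XX__XX__
__X_X___X_X_X_X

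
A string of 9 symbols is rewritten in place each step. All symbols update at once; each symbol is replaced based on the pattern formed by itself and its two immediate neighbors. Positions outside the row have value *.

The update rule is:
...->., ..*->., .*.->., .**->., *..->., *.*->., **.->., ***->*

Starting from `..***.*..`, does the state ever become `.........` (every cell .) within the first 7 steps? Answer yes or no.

yes

...*.....
.........
all cells are . at step 2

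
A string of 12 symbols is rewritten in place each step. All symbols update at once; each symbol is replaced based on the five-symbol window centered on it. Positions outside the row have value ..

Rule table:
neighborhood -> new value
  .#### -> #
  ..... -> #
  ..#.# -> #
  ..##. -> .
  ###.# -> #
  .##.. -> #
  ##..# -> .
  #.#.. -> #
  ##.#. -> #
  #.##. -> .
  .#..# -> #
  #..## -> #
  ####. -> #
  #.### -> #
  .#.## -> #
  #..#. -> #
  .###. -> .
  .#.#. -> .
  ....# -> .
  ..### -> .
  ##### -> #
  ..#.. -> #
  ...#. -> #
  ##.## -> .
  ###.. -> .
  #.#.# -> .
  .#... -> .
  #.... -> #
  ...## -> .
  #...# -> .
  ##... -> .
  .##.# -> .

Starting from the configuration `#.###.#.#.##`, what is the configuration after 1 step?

###.##...#.#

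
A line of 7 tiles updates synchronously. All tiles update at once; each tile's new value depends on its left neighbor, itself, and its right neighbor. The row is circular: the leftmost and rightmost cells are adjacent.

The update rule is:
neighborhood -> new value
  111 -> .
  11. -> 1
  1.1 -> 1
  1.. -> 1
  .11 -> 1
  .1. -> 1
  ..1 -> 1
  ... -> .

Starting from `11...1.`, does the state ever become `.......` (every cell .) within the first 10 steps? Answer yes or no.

111.111
..111..
.11.11.
1111111
.......
all cells are . at step 5

yes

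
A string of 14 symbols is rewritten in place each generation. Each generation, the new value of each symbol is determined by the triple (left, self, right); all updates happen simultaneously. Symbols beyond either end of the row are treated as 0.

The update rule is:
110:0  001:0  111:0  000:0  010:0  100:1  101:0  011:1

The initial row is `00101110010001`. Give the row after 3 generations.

00000010010010

00001001001000
00000100100100
00000010010010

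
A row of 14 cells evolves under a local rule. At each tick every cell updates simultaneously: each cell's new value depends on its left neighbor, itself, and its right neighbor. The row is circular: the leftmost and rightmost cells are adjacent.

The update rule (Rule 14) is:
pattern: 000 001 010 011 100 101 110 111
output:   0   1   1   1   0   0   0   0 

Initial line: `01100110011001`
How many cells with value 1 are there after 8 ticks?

7

tick 1: 01001100110011
tick 2: 01011001100110
tick 3: 11010011001100
tick 4: 10010110011001
tick 5: 00110100110011
tick 6: 01100101100110
tick 7: 11001101001100
tick 8: 10011001011001
count of 1: 7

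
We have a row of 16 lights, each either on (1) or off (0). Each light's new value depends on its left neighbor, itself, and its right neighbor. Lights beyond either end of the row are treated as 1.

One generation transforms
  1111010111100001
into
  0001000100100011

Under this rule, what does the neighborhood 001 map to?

At position 14 the neighborhood is 001; the next row has 1 there.

1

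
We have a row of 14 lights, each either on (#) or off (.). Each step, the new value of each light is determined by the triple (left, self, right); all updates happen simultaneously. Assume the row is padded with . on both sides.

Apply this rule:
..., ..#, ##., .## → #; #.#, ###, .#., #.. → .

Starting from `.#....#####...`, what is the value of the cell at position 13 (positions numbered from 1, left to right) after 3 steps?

step 1: #..####...#.##
step 2: ..##..#.##..##
step 3: ####.#..##.###
position 13 holds #

#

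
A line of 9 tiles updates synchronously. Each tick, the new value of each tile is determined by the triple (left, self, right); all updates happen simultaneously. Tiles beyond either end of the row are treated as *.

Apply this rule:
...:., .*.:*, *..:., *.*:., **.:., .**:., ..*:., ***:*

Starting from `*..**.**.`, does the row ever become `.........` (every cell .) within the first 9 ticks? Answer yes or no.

yes

.........
all cells are . at tick 1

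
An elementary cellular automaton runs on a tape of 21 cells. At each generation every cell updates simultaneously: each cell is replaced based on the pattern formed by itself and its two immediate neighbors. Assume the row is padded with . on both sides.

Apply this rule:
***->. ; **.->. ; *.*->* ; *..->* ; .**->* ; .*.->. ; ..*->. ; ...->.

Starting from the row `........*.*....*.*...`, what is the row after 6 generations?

..............*.*....

generation 1: .........*.*....*.*..
generation 2: ..........*.*....*.*.
generation 3: ...........*.*....*.*
generation 4: ............*.*....*.
generation 5: .............*.*....*
generation 6: ..............*.*....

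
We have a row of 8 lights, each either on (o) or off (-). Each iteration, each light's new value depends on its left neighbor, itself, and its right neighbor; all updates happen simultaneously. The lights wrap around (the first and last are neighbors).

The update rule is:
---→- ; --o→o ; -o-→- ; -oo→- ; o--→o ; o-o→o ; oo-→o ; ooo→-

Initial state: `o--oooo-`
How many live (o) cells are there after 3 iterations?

5

iteration 1: -oo---oo
iteration 2: o-oo-o-o
iteration 3: oo-oo-o-
count of o: 5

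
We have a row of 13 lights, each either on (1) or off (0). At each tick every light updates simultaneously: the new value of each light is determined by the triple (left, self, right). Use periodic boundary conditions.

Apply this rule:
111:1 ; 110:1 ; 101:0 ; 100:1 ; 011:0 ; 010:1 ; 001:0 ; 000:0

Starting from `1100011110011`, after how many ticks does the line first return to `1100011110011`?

1110001111001
1111000111100
0111100011110
0011110001111
1001111000111
1100111100011
1110011110001
1111001111000
0111100111100
0011110011110
0001111001111
1000111100111
1100011110011

13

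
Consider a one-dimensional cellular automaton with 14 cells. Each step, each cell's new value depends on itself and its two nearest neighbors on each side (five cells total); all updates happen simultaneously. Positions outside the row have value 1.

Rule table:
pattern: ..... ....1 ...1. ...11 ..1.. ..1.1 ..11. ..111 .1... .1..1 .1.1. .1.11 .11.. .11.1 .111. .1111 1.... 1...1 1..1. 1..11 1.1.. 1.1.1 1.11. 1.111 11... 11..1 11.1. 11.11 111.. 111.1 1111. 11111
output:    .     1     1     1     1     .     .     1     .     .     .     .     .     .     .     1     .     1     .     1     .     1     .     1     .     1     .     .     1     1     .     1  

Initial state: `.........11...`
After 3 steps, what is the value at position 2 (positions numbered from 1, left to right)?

.

step 1: .......11...11
step 2: .....11...1111
step 3: ...11...111111
position 2 holds .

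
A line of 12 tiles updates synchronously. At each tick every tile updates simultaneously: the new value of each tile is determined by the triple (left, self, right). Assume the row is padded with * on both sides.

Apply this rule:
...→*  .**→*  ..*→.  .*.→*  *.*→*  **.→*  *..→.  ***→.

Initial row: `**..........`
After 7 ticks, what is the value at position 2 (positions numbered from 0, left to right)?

.*.********.
****......**
...*.****.*.
.*.***..****
****.*..*...
...***..*.*.
.*.*.*..****
position 2 holds .

.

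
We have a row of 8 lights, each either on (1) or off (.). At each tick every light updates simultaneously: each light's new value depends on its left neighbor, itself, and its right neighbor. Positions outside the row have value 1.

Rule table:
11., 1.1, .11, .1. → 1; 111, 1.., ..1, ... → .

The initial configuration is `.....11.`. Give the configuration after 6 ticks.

.....1..

tick 1: .....111
tick 2: .....1..
tick 3: .....1..  (fixed point — unchanged through tick 6)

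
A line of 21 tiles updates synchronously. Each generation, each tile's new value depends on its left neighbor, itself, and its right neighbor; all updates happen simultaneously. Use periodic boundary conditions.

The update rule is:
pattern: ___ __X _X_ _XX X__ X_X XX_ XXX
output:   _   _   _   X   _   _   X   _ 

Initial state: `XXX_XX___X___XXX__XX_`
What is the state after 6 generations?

____XX____________XX_

generation 1: X_X_XX_______X_X__XX_
generation 2: ____XX____________XX_
generation 3: ____XX____________XX_  (fixed point — unchanged through generation 6)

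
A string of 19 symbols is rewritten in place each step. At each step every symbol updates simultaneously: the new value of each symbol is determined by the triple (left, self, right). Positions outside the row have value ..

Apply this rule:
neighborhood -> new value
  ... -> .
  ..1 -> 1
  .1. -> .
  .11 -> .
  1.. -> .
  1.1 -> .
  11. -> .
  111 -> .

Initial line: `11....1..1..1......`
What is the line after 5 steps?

step 1: .....1..1..1.......
step 2: ....1..1..1........
step 3: ...1..1..1.........
step 4: ..1..1..1..........
step 5: .1..1..1...........

.1..1..1...........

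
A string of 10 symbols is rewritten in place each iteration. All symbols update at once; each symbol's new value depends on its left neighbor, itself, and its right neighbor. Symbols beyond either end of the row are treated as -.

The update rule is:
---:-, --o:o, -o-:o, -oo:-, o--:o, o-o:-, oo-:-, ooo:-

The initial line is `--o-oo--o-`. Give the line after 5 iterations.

------ooo-

iteration 1: -oo---oooo
iteration 2: o--o-o----
iteration 3: oooo-oo---
iteration 4: -------o--
iteration 5: ------ooo-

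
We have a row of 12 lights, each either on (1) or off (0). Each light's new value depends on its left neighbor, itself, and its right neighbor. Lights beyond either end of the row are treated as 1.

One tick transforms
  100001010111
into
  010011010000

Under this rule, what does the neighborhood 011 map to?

At position 9 the neighborhood is 011; the next row has 0 there.

0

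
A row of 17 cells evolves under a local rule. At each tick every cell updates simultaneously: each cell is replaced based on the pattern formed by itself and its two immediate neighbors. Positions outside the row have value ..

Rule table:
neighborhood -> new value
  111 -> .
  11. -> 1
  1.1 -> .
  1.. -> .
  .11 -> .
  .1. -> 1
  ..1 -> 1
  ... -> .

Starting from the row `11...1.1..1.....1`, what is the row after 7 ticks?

.1.1.1.1.11.1.1.1

.1..11.1.11....11
11.1.1.1..1...1.1
.1.1.1.1.11..11.1
11.1.1.1..1.1.1.1
.1.1.1.1.11.1.1.1
11.1.1.1..1.1.1.1  (repeats tick 4; period 2)
tick 7: .1.1.1.1.11.1.1.1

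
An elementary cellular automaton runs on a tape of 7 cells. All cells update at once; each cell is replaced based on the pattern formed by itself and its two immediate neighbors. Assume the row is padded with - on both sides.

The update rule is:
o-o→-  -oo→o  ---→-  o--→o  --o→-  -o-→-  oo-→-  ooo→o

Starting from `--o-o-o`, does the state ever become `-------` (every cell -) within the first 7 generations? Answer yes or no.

-------
all cells are - at generation 1

yes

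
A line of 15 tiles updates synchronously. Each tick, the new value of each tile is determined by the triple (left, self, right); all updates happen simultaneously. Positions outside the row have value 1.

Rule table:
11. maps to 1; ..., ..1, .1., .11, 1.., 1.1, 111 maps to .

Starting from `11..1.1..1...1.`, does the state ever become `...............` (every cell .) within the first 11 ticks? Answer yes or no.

.1.............
...............
all cells are . at tick 2

yes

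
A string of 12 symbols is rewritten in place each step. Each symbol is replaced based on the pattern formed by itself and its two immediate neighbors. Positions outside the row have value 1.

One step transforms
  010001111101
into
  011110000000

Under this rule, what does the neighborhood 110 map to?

At position 9 the neighborhood is 110; the next row has 0 there.

0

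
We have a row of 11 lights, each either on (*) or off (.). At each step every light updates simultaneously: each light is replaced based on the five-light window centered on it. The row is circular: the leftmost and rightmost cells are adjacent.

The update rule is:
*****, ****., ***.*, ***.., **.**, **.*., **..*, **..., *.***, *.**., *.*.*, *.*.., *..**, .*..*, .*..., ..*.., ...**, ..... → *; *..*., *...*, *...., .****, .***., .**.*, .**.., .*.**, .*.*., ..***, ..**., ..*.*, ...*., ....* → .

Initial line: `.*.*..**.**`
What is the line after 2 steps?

**.***..**.
*.**.***..*

*.**.***..*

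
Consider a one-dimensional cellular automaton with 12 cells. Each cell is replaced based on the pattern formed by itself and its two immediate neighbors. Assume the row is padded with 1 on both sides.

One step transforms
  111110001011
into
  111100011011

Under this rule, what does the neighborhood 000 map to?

At position 6 the neighborhood is 000; the next row has 0 there.

0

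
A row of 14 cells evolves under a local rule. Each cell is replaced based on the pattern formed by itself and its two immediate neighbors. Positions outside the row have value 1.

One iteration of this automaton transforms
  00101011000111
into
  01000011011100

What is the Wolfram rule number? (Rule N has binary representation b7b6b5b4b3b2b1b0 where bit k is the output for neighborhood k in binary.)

position 12: 111 → 0  (bit 7 = 0)
position 7: 110 → 1  (bit 6 = 1)
position 3: 101 → 0  (bit 5 = 0)
position 0: 100 → 0  (bit 4 = 0)
position 6: 011 → 1  (bit 3 = 1)
position 2: 010 → 0  (bit 2 = 0)
position 1: 001 → 1  (bit 1 = 1)
position 9: 000 → 1  (bit 0 = 1)
bits b7..b0 = 01001011 = 75

75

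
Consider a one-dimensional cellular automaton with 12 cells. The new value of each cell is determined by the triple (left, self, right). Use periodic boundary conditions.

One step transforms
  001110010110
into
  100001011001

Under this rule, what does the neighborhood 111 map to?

At position 3 the neighborhood is 111; the next row has 0 there.

0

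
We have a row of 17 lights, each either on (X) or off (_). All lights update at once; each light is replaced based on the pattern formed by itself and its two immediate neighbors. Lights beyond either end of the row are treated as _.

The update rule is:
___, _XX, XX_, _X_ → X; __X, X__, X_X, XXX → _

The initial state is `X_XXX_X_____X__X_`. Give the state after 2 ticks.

X_X_X_X_X_X_X__X_

X_X_X_X_XXX_X__X_
X_X_X_X_X_X_X__X_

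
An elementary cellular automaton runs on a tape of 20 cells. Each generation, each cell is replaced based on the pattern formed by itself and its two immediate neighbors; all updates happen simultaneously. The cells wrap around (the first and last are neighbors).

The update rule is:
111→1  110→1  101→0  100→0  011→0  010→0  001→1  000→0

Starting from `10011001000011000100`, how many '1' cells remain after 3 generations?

4

00101010000101001001
01000000001000010010
10000000010000100100
count of 1: 4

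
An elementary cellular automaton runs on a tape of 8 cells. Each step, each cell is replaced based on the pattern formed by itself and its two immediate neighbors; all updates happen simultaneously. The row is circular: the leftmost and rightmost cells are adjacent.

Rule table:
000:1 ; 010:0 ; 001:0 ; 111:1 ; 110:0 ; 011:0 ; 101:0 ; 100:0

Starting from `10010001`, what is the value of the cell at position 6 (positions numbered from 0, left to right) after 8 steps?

0

00000100
11110001
11100100
01000000
00011111
01001110
00000100  (repeats step 1; period 6)
step 8: 11110001
position 6 holds 0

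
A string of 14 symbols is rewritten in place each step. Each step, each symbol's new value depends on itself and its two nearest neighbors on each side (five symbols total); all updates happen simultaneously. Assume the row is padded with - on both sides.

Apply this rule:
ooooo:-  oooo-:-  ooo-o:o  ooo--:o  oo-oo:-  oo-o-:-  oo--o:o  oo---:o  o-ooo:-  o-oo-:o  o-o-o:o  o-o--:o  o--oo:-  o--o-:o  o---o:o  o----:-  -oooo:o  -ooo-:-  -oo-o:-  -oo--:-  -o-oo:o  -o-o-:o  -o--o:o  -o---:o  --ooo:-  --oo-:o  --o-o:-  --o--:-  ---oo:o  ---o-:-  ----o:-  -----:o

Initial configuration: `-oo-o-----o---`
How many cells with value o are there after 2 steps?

step 1: oo--oo-o---o-o
step 2: o-o-o--ooo--oo
count of o: 8

8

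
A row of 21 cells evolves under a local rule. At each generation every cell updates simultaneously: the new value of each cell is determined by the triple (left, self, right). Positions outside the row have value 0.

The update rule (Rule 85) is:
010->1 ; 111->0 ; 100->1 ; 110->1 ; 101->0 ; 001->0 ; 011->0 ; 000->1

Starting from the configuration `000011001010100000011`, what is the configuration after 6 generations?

001010100000011010101

generation 1: 111001101010111111001
generation 2: 001100101010000001101
generation 3: 100110101011111100101
generation 4: 110010101000000110101
generation 5: 011010101111110010101
generation 6: 001010100000011010101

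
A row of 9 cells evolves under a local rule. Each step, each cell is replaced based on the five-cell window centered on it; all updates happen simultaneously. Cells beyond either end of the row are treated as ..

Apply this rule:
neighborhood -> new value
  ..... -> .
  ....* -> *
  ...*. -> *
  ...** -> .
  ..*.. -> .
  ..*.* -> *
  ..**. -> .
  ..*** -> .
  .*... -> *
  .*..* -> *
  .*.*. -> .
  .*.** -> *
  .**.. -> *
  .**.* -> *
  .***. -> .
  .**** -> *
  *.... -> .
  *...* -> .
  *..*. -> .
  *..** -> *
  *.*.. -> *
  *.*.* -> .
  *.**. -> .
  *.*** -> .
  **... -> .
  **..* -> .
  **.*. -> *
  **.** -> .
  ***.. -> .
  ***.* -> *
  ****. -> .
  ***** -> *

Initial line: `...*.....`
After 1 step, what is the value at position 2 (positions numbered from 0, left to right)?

.**.*....
position 2 holds *

*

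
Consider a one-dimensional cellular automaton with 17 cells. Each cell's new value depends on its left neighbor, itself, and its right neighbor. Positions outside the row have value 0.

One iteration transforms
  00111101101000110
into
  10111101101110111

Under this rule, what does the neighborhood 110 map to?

At position 5 the neighborhood is 110; the next row has 1 there.

1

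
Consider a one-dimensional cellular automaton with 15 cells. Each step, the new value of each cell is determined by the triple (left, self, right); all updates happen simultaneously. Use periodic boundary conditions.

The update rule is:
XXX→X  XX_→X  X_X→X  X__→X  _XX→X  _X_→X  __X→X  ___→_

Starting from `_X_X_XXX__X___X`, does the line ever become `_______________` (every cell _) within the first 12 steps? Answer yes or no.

no

XXXXXXXXXXXX_XX
XXXXXXXXXXXXXXX
XXXXXXXXXXXXXXX  (fixed point — unchanged through step 12)
step 12 is XXXXXXXXXXXXXXX, still not uniform _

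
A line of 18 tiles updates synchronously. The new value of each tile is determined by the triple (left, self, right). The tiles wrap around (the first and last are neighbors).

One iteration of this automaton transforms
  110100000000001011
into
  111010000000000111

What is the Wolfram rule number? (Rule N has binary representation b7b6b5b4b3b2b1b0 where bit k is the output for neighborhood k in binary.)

248

position 0: 111 → 1  (bit 7 = 1)
position 1: 110 → 1  (bit 6 = 1)
position 2: 101 → 1  (bit 5 = 1)
position 4: 100 → 1  (bit 4 = 1)
position 16: 011 → 1  (bit 3 = 1)
position 3: 010 → 0  (bit 2 = 0)
position 13: 001 → 0  (bit 1 = 0)
position 5: 000 → 0  (bit 0 = 0)
bits b7..b0 = 11111000 = 248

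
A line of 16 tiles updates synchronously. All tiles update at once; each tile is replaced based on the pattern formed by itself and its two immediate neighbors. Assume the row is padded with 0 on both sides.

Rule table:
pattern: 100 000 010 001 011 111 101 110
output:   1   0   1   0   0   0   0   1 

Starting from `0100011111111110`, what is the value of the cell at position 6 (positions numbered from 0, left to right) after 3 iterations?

iteration 1: 0110000000000011
iteration 2: 0011000000000001
iteration 3: 0001100000000001
position 6 holds 0

0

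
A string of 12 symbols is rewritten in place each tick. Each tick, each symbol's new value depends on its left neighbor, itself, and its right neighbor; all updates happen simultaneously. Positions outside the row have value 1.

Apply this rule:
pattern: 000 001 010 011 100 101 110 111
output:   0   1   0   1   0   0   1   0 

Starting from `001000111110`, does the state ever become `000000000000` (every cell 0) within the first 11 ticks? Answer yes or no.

tick 1: 010001100010
tick 2: 000011100100
tick 3: 000110101001
tick 4: 001110000011
tick 5: 011010000110
tick 6: 011000001110
tick 7: 011000011010
tick 8: 011000111000
tick 9: 011001101001
tick 10: 011011100011
tick 11: 011010100110
tick 11 is 011010100110, still not uniform 0

no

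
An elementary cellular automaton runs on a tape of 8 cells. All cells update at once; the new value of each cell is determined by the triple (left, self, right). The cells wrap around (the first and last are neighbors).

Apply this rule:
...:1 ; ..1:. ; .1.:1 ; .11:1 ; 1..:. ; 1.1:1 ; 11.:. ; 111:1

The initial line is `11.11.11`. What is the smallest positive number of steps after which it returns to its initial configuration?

step 1: 1.11.111
step 2: .11.1111
step 3: 11.1111.
step 4: 1.1111.1
step 5: .1111.11
step 6: 1111.11.
step 7: 111.11.1
step 8: 11.11.11

8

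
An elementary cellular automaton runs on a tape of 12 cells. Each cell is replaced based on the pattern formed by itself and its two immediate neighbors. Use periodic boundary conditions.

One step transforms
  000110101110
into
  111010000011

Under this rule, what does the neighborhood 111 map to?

At position 9 the neighborhood is 111; the next row has 0 there.

0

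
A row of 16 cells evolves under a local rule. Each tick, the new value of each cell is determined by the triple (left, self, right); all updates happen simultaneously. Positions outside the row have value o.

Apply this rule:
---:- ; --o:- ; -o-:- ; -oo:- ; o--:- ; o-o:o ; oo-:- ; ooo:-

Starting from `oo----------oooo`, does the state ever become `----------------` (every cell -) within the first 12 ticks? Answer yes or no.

yes

----------------
all cells are - at tick 1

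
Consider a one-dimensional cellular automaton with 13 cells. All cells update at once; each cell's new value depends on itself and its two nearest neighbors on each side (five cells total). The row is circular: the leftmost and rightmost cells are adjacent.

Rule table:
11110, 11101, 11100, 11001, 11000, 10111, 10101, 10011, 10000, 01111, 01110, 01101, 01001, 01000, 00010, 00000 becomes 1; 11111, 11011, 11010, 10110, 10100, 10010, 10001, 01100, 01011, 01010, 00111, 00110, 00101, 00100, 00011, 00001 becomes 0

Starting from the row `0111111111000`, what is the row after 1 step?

0010000011110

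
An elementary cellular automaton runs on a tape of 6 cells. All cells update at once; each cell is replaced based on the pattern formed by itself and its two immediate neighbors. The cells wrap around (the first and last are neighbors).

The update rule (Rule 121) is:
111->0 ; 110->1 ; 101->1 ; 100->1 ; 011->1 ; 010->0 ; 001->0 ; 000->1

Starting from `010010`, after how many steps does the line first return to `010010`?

001001
100100
010010

3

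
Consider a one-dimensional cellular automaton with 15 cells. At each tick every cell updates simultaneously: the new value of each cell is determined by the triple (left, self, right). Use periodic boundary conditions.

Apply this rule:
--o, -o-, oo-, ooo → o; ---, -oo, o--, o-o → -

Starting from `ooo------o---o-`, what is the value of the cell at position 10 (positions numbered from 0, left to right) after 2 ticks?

-oo-----oo--oo-
o-o----o-o-o-o-
position 10 holds -

-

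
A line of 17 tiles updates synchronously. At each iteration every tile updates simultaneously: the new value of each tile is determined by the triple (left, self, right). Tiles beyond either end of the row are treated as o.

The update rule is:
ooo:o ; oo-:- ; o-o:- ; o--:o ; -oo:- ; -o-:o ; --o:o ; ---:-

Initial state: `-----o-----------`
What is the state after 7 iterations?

o---ooo---------o
-o-o-o-o-------o-
-o-o-o-oo-----oo-
-o-o-o---o---o---
-o-o-oo-ooo-ooo-o
-o-o-----o---o---
-o-oo---ooo-ooo-o

-o-oo---ooo-ooo-o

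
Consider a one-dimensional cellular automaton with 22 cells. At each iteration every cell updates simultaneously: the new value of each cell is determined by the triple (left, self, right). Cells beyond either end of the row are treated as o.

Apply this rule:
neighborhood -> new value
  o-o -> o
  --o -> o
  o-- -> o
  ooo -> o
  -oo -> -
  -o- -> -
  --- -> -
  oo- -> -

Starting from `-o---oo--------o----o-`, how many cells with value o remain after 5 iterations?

o-o-o--o------o-o--o-o
-o-o-oo-o----o-o-oo-o-
o-o-o--o-o--o-o-o--o-o
-o-o-oo-o-oo-o-o-oo-o-
o-o-o--o-o--o-o-o--o-o
count of o: 10

10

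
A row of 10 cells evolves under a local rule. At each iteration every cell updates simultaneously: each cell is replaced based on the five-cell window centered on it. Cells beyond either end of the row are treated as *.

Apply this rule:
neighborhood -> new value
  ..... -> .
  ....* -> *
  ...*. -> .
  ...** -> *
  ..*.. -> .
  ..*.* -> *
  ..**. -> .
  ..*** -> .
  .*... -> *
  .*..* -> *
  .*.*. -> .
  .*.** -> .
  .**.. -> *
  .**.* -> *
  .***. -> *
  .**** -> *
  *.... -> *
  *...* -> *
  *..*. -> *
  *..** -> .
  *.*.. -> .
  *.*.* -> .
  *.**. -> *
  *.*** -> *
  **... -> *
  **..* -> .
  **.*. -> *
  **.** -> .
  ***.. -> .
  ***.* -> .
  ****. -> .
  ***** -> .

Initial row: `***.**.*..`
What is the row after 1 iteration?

....***.*.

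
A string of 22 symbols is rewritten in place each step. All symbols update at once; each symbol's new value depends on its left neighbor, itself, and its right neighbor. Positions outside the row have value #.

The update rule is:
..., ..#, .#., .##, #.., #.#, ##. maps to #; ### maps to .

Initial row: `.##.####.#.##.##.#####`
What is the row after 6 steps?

....####.........#####

#####..###########....
....####.........#####
#####..###########....  (repeats step 1; period 2)
step 6: ....####.........#####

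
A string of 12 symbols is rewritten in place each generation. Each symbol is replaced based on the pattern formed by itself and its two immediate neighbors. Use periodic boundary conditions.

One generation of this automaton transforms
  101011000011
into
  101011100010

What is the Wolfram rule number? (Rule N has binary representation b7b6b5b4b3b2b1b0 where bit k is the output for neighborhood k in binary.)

position 11: 111 → 0  (bit 7 = 0)
position 0: 110 → 1  (bit 6 = 1)
position 1: 101 → 0  (bit 5 = 0)
position 6: 100 → 1  (bit 4 = 1)
position 4: 011 → 1  (bit 3 = 1)
position 2: 010 → 1  (bit 2 = 1)
position 9: 001 → 0  (bit 1 = 0)
position 7: 000 → 0  (bit 0 = 0)
bits b7..b0 = 01011100 = 92

92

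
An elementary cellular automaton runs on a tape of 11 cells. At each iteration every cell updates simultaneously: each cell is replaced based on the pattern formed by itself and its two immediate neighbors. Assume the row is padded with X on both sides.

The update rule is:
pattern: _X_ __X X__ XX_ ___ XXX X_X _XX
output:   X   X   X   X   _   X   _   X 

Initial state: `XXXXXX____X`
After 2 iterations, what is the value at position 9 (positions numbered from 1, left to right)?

XXXXXXX__XX
XXXXXXXXXXX
position 9 holds X

X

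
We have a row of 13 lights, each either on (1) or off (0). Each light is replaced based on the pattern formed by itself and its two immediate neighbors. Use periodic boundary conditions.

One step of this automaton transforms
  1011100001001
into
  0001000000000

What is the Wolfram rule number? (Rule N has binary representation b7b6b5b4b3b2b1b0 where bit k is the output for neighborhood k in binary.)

position 3: 111 → 1  (bit 7 = 1)
position 0: 110 → 0  (bit 6 = 0)
position 1: 101 → 0  (bit 5 = 0)
position 5: 100 → 0  (bit 4 = 0)
position 2: 011 → 0  (bit 3 = 0)
position 9: 010 → 0  (bit 2 = 0)
position 8: 001 → 0  (bit 1 = 0)
position 6: 000 → 0  (bit 0 = 0)
bits b7..b0 = 10000000 = 128

128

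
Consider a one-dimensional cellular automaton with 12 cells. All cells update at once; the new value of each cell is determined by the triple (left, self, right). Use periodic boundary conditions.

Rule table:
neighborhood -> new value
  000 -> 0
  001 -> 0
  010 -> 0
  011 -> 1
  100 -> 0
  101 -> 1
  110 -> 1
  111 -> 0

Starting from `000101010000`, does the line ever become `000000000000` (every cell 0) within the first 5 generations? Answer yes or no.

yes

000010100000
000001000000
000000000000
all cells are 0 at generation 3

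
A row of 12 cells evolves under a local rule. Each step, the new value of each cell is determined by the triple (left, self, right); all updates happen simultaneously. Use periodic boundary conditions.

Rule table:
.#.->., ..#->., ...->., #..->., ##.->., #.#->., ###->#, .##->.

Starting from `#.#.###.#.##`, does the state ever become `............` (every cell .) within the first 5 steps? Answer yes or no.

yes

step 1: .....#.....#
step 2: ............
all cells are . at step 2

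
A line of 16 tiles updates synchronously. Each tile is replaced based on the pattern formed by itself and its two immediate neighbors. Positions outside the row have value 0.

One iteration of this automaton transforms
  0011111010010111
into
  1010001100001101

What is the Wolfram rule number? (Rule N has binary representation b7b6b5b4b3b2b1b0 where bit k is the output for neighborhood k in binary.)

105

position 3: 111 → 0  (bit 7 = 0)
position 6: 110 → 1  (bit 6 = 1)
position 7: 101 → 1  (bit 5 = 1)
position 9: 100 → 0  (bit 4 = 0)
position 2: 011 → 1  (bit 3 = 1)
position 8: 010 → 0  (bit 2 = 0)
position 1: 001 → 0  (bit 1 = 0)
position 0: 000 → 1  (bit 0 = 1)
bits b7..b0 = 01101001 = 105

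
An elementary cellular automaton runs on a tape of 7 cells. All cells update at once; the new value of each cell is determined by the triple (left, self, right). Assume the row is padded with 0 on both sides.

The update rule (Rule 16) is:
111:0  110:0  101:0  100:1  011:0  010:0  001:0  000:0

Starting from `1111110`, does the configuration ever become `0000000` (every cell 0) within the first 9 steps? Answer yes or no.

0000001
0000000
all cells are 0 at step 2

yes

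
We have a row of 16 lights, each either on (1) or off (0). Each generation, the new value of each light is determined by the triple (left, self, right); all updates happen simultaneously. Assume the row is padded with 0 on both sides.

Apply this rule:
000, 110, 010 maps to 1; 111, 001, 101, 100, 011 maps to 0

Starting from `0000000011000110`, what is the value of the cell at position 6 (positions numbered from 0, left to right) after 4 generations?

1111111001010010
0000001001010010
1111101001010010
0000101001010010
position 6 holds 1

1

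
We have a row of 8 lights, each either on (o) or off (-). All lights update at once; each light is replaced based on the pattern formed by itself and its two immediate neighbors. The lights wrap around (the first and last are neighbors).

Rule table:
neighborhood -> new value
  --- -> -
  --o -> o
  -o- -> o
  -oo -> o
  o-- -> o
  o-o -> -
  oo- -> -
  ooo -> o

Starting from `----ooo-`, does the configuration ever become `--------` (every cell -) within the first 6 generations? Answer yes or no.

generation 1: ---ooo-o
generation 2: o-ooo--o
generation 3: --oo-ooo
generation 4: ooo--oo-
generation 5: oo-ooo--
generation 6: o--oo-oo
generation 6 is o--oo-oo, still not uniform -

no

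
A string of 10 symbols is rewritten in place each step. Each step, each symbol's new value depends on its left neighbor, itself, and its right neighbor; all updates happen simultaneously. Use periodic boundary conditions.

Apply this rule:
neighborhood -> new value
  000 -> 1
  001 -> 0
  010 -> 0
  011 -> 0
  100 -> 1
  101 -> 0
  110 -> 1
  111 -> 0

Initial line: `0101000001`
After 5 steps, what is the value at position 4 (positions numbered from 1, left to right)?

1

step 1: 0000111100
step 2: 1110000111
step 3: 0011110000
step 4: 1000011111
step 5: 1111000000
position 4 holds 1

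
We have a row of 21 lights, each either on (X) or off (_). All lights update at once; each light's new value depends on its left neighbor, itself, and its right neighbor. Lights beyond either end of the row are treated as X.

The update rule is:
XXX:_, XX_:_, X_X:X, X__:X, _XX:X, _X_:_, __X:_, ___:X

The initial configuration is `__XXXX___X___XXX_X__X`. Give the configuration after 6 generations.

X_X___XX__XX_X__X_X_X
_X_XX_X_X_X_X_X__X_XX
X_XX_X_X_X_X_X_X__XX_
_XX_X_X_X_X_X_X_X_X_X
XX_X_X_X_X_X_X_X_X_XX
__X_X_X_X_X_X_X_X_XX_

__X_X_X_X_X_X_X_X_XX_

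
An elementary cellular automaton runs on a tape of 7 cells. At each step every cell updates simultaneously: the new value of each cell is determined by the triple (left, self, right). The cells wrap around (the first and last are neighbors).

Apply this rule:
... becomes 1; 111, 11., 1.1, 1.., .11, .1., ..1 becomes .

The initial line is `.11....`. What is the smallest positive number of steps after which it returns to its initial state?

....111
.11....

2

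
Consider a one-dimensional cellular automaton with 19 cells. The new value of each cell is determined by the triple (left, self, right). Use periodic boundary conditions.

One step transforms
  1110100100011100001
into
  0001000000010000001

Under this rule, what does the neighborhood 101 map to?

1

At position 3 the neighborhood is 101; the next row has 1 there.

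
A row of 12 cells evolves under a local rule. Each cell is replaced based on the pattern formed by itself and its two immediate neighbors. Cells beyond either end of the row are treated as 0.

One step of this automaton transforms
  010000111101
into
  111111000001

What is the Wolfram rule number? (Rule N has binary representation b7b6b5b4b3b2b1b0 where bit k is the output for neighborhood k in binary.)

position 7: 111 → 0  (bit 7 = 0)
position 9: 110 → 0  (bit 6 = 0)
position 10: 101 → 0  (bit 5 = 0)
position 2: 100 → 1  (bit 4 = 1)
position 6: 011 → 0  (bit 3 = 0)
position 1: 010 → 1  (bit 2 = 1)
position 0: 001 → 1  (bit 1 = 1)
position 3: 000 → 1  (bit 0 = 1)
bits b7..b0 = 00010111 = 23

23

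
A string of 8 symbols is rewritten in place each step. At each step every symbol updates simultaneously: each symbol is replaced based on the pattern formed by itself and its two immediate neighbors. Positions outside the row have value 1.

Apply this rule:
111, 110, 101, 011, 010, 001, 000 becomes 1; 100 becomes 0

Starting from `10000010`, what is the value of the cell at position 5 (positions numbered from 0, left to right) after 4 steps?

step 1: 10111111
step 2: 11111111
step 3: 11111111  (fixed point — unchanged through step 4)
position 5 holds 1

1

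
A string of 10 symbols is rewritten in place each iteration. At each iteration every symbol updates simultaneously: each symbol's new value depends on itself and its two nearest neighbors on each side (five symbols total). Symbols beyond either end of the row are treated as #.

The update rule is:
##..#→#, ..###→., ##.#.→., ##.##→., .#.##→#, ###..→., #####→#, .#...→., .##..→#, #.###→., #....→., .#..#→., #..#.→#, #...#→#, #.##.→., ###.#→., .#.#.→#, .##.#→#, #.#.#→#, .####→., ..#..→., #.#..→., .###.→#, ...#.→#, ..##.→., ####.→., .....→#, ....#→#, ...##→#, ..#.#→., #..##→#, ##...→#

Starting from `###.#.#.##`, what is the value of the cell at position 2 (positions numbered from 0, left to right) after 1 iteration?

#...####..
position 2 holds .

.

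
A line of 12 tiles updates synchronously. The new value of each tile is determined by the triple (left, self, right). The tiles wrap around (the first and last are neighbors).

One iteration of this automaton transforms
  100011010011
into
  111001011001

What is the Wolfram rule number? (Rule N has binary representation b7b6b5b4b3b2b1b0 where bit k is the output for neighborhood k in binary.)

213

position 11: 111 → 1  (bit 7 = 1)
position 0: 110 → 1  (bit 6 = 1)
position 6: 101 → 0  (bit 5 = 0)
position 1: 100 → 1  (bit 4 = 1)
position 4: 011 → 0  (bit 3 = 0)
position 7: 010 → 1  (bit 2 = 1)
position 3: 001 → 0  (bit 1 = 0)
position 2: 000 → 1  (bit 0 = 1)
bits b7..b0 = 11010101 = 213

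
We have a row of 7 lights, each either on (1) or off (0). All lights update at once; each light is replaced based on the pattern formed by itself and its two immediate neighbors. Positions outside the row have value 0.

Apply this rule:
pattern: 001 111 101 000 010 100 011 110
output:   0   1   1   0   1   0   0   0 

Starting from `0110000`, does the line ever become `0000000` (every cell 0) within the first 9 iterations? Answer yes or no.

0000000
all cells are 0 at iteration 1

yes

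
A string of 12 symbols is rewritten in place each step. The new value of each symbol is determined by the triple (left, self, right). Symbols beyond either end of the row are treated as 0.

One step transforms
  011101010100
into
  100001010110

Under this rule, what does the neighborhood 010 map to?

At position 5 the neighborhood is 010; the next row has 1 there.

1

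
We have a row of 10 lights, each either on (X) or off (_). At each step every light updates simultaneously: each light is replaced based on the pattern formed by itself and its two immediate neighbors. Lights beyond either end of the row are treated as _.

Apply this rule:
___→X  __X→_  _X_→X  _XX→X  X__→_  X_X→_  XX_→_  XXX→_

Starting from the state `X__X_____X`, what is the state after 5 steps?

X__X_XXX_X
X__X_X___X
X__X_X_X_X
X__X_X_X_X  (fixed point — unchanged through step 5)

X__X_X_X_X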